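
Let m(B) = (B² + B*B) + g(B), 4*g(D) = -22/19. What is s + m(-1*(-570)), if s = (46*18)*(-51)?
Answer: 23087725/38 ≈ 6.0757e+5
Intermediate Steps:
g(D) = -11/38 (g(D) = (-22/19)/4 = (-22*1/19)/4 = (¼)*(-22/19) = -11/38)
m(B) = -11/38 + 2*B² (m(B) = (B² + B*B) - 11/38 = (B² + B²) - 11/38 = 2*B² - 11/38 = -11/38 + 2*B²)
s = -42228 (s = 828*(-51) = -42228)
s + m(-1*(-570)) = -42228 + (-11/38 + 2*(-1*(-570))²) = -42228 + (-11/38 + 2*570²) = -42228 + (-11/38 + 2*324900) = -42228 + (-11/38 + 649800) = -42228 + 24692389/38 = 23087725/38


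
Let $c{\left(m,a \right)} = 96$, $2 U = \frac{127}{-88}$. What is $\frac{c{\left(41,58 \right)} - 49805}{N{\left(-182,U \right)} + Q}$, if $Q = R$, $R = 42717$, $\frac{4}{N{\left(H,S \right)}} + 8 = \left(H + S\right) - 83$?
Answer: $- \frac{2394731075}{2057890771} \approx -1.1637$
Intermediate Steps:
$U = - \frac{127}{176}$ ($U = \frac{127 \frac{1}{-88}}{2} = \frac{127 \left(- \frac{1}{88}\right)}{2} = \frac{1}{2} \left(- \frac{127}{88}\right) = - \frac{127}{176} \approx -0.72159$)
$N{\left(H,S \right)} = \frac{4}{-91 + H + S}$ ($N{\left(H,S \right)} = \frac{4}{-8 - \left(83 - H - S\right)} = \frac{4}{-8 + \left(-83 + H + S\right)} = \frac{4}{-91 + H + S}$)
$Q = 42717$
$\frac{c{\left(41,58 \right)} - 49805}{N{\left(-182,U \right)} + Q} = \frac{96 - 49805}{\frac{4}{-91 - 182 - \frac{127}{176}} + 42717} = - \frac{49709}{\frac{4}{- \frac{48175}{176}} + 42717} = - \frac{49709}{4 \left(- \frac{176}{48175}\right) + 42717} = - \frac{49709}{- \frac{704}{48175} + 42717} = - \frac{49709}{\frac{2057890771}{48175}} = \left(-49709\right) \frac{48175}{2057890771} = - \frac{2394731075}{2057890771}$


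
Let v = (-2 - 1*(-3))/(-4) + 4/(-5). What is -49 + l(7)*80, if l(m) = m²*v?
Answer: -4165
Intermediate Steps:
v = -21/20 (v = (-2 + 3)*(-¼) + 4*(-⅕) = 1*(-¼) - ⅘ = -¼ - ⅘ = -21/20 ≈ -1.0500)
l(m) = -21*m²/20 (l(m) = m²*(-21/20) = -21*m²/20)
-49 + l(7)*80 = -49 - 21/20*7²*80 = -49 - 21/20*49*80 = -49 - 1029/20*80 = -49 - 4116 = -4165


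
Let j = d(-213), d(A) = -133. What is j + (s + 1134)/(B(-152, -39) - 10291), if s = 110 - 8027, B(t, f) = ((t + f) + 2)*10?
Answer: -1613290/12181 ≈ -132.44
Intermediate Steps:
B(t, f) = 20 + 10*f + 10*t (B(t, f) = ((f + t) + 2)*10 = (2 + f + t)*10 = 20 + 10*f + 10*t)
j = -133
s = -7917
j + (s + 1134)/(B(-152, -39) - 10291) = -133 + (-7917 + 1134)/((20 + 10*(-39) + 10*(-152)) - 10291) = -133 - 6783/((20 - 390 - 1520) - 10291) = -133 - 6783/(-1890 - 10291) = -133 - 6783/(-12181) = -133 - 6783*(-1/12181) = -133 + 6783/12181 = -1613290/12181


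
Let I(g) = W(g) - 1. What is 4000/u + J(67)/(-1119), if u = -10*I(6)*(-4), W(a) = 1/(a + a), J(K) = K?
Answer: -1343537/12309 ≈ -109.15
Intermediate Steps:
W(a) = 1/(2*a)
I(g) = -1 + 1/(2*g) (I(g) = 1/(2*g) - 1 = -1 + 1/(2*g))
u = -110/3 (u = -10*(½ - 1*6)/6*(-4) = -5*(½ - 6)/3*(-4) = -5*(-11)/(3*2)*(-4) = -10*(-11/12)*(-4) = (55/6)*(-4) = -110/3 ≈ -36.667)
4000/u + J(67)/(-1119) = 4000/(-110/3) + 67/(-1119) = 4000*(-3/110) + 67*(-1/1119) = -1200/11 - 67/1119 = -1343537/12309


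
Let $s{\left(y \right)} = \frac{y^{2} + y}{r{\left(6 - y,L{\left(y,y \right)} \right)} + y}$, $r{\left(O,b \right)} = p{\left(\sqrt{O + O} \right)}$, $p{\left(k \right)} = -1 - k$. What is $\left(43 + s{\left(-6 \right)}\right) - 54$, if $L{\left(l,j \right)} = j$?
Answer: $- \frac{97}{5} + \frac{12 \sqrt{6}}{5} \approx -13.521$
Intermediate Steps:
$r{\left(O,b \right)} = -1 - \sqrt{2} \sqrt{O}$ ($r{\left(O,b \right)} = -1 - \sqrt{O + O} = -1 - \sqrt{2 O} = -1 - \sqrt{2} \sqrt{O}$)
$s{\left(y \right)} = \frac{y + y^{2}}{-1 + y - \sqrt{2} \sqrt{6 - y}}$ ($s{\left(y \right)} = \frac{y^{2} + y}{\left(-1 - \sqrt{2} \sqrt{6 - y}\right) + y} = \frac{y + y^{2}}{-1 + y - \sqrt{2} \sqrt{6 - y}}$)
$\left(43 + s{\left(-6 \right)}\right) - 54 = \left(43 - \frac{6 \left(1 - 6\right)}{-1 - 6 - \sqrt{2} \sqrt{6 - -6}}\right) - 54 = \left(43 - 6 \frac{1}{-1 - 6 - \sqrt{2} \sqrt{6 + 6}} \left(-5\right)\right) - 54 = \left(43 - 6 \frac{1}{-1 - 6 - \sqrt{2} \sqrt{12}} \left(-5\right)\right) - 54 = \left(43 - 6 \frac{1}{-1 - 6 - \sqrt{2} \cdot 2 \sqrt{3}} \left(-5\right)\right) - 54 = \left(43 - 6 \frac{1}{-1 - 6 - 2 \sqrt{6}} \left(-5\right)\right) - 54 = \left(43 - 6 \frac{1}{-7 - 2 \sqrt{6}} \left(-5\right)\right) - 54 = \left(43 + \frac{30}{-7 - 2 \sqrt{6}}\right) - 54 = -11 + \frac{30}{-7 - 2 \sqrt{6}}$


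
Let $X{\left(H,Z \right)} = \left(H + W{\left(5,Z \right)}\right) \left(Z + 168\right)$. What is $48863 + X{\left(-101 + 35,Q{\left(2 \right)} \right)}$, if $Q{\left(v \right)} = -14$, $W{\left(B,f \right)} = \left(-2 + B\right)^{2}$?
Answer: $40085$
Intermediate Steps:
$X{\left(H,Z \right)} = \left(9 + H\right) \left(168 + Z\right)$ ($X{\left(H,Z \right)} = \left(H + \left(-2 + 5\right)^{2}\right) \left(Z + 168\right) = \left(H + 3^{2}\right) \left(168 + Z\right) = \left(H + 9\right) \left(168 + Z\right) = \left(9 + H\right) \left(168 + Z\right)$)
$48863 + X{\left(-101 + 35,Q{\left(2 \right)} \right)} = 48863 + \left(1512 + 9 \left(-14\right) + 168 \left(-101 + 35\right) + \left(-101 + 35\right) \left(-14\right)\right) = 48863 + \left(1512 - 126 + 168 \left(-66\right) - -924\right) = 48863 + \left(1512 - 126 - 11088 + 924\right) = 48863 - 8778 = 40085$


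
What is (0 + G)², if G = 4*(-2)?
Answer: 64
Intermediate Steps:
G = -8
(0 + G)² = (0 - 8)² = (-8)² = 64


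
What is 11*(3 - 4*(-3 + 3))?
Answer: 33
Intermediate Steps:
11*(3 - 4*(-3 + 3)) = 11*(3 - 4*0) = 11*(3 + 0) = 11*3 = 33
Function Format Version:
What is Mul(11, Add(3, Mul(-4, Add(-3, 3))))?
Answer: 33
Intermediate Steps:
Mul(11, Add(3, Mul(-4, Add(-3, 3)))) = Mul(11, Add(3, Mul(-4, 0))) = Mul(11, Add(3, 0)) = Mul(11, 3) = 33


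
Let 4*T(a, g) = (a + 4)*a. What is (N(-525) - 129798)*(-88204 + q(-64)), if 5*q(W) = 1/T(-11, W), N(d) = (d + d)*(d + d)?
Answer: -33031535884272/385 ≈ -8.5796e+10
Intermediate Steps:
T(a, g) = a*(4 + a)/4 (T(a, g) = ((a + 4)*a)/4 = ((4 + a)*a)/4 = (a*(4 + a))/4 = a*(4 + a)/4)
N(d) = 4*d² (N(d) = (2*d)*(2*d) = 4*d²)
q(W) = 4/385 (q(W) = 1/(5*(((¼)*(-11)*(4 - 11)))) = 1/(5*(((¼)*(-11)*(-7)))) = 1/(5*(77/4)) = (⅕)*(4/77) = 4/385)
(N(-525) - 129798)*(-88204 + q(-64)) = (4*(-525)² - 129798)*(-88204 + 4/385) = (4*275625 - 129798)*(-33958536/385) = (1102500 - 129798)*(-33958536/385) = 972702*(-33958536/385) = -33031535884272/385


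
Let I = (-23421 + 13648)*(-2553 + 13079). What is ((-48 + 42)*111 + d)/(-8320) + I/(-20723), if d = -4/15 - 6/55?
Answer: 1103304964607/222254175 ≈ 4964.2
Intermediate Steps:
d = -62/165 (d = -4*1/15 - 6*1/55 = -4/15 - 6/55 = -62/165 ≈ -0.37576)
I = -102870598 (I = -9773*10526 = -102870598)
((-48 + 42)*111 + d)/(-8320) + I/(-20723) = ((-48 + 42)*111 - 62/165)/(-8320) - 102870598/(-20723) = (-6*111 - 62/165)*(-1/8320) - 102870598*(-1/20723) = (-666 - 62/165)*(-1/8320) + 102870598/20723 = -109952/165*(-1/8320) + 102870598/20723 = 859/10725 + 102870598/20723 = 1103304964607/222254175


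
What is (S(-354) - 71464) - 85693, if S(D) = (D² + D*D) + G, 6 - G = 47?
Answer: 93434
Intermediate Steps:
G = -41 (G = 6 - 1*47 = 6 - 47 = -41)
S(D) = -41 + 2*D² (S(D) = (D² + D*D) - 41 = (D² + D²) - 41 = 2*D² - 41 = -41 + 2*D²)
(S(-354) - 71464) - 85693 = ((-41 + 2*(-354)²) - 71464) - 85693 = ((-41 + 2*125316) - 71464) - 85693 = ((-41 + 250632) - 71464) - 85693 = (250591 - 71464) - 85693 = 179127 - 85693 = 93434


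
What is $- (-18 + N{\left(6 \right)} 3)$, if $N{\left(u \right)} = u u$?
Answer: $-90$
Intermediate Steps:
$N{\left(u \right)} = u^{2}$
$- (-18 + N{\left(6 \right)} 3) = - (-18 + 6^{2} \cdot 3) = - (-18 + 36 \cdot 3) = - (-18 + 108) = \left(-1\right) 90 = -90$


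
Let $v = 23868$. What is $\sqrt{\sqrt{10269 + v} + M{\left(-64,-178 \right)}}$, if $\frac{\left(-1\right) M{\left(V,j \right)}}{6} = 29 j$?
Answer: $\sqrt{30972 + 3 \sqrt{3793}} \approx 176.51$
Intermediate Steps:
$M{\left(V,j \right)} = - 174 j$ ($M{\left(V,j \right)} = - 6 \cdot 29 j = - 174 j$)
$\sqrt{\sqrt{10269 + v} + M{\left(-64,-178 \right)}} = \sqrt{\sqrt{10269 + 23868} - -30972} = \sqrt{\sqrt{34137} + 30972} = \sqrt{3 \sqrt{3793} + 30972} = \sqrt{30972 + 3 \sqrt{3793}}$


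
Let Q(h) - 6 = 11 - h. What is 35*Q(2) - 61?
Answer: 464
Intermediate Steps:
Q(h) = 17 - h (Q(h) = 6 + (11 - h) = 17 - h)
35*Q(2) - 61 = 35*(17 - 1*2) - 61 = 35*(17 - 2) - 61 = 35*15 - 61 = 525 - 61 = 464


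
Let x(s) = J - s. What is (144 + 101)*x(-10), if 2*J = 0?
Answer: 2450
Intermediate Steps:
J = 0 (J = (½)*0 = 0)
x(s) = -s (x(s) = 0 - s = -s)
(144 + 101)*x(-10) = (144 + 101)*(-1*(-10)) = 245*10 = 2450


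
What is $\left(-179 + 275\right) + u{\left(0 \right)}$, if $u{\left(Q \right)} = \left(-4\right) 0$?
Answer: $96$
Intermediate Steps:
$u{\left(Q \right)} = 0$
$\left(-179 + 275\right) + u{\left(0 \right)} = \left(-179 + 275\right) + 0 = 96 + 0 = 96$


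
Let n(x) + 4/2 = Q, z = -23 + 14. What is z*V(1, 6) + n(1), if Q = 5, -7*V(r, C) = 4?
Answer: 57/7 ≈ 8.1429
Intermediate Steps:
z = -9
V(r, C) = -4/7 (V(r, C) = -⅐*4 = -4/7)
n(x) = 3 (n(x) = -2 + 5 = 3)
z*V(1, 6) + n(1) = -9*(-4/7) + 3 = 36/7 + 3 = 57/7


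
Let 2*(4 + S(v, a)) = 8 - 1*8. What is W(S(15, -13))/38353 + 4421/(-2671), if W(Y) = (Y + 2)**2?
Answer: -169547929/102440863 ≈ -1.6551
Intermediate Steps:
S(v, a) = -4 (S(v, a) = -4 + (8 - 1*8)/2 = -4 + (8 - 8)/2 = -4 + (1/2)*0 = -4 + 0 = -4)
W(Y) = (2 + Y)**2
W(S(15, -13))/38353 + 4421/(-2671) = (2 - 4)**2/38353 + 4421/(-2671) = (-2)**2*(1/38353) + 4421*(-1/2671) = 4*(1/38353) - 4421/2671 = 4/38353 - 4421/2671 = -169547929/102440863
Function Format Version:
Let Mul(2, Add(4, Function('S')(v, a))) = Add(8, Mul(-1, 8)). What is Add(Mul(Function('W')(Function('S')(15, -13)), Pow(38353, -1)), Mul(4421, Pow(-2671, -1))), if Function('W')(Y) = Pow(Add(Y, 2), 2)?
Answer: Rational(-169547929, 102440863) ≈ -1.6551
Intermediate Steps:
Function('S')(v, a) = -4 (Function('S')(v, a) = Add(-4, Mul(Rational(1, 2), Add(8, Mul(-1, 8)))) = Add(-4, Mul(Rational(1, 2), Add(8, -8))) = Add(-4, Mul(Rational(1, 2), 0)) = Add(-4, 0) = -4)
Function('W')(Y) = Pow(Add(2, Y), 2)
Add(Mul(Function('W')(Function('S')(15, -13)), Pow(38353, -1)), Mul(4421, Pow(-2671, -1))) = Add(Mul(Pow(Add(2, -4), 2), Pow(38353, -1)), Mul(4421, Pow(-2671, -1))) = Add(Mul(Pow(-2, 2), Rational(1, 38353)), Mul(4421, Rational(-1, 2671))) = Add(Mul(4, Rational(1, 38353)), Rational(-4421, 2671)) = Add(Rational(4, 38353), Rational(-4421, 2671)) = Rational(-169547929, 102440863)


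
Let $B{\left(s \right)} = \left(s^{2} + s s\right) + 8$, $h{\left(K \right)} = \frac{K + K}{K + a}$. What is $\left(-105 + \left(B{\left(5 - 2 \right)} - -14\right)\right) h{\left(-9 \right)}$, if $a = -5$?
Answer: $- \frac{585}{7} \approx -83.571$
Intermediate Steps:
$h{\left(K \right)} = \frac{2 K}{-5 + K}$ ($h{\left(K \right)} = \frac{K + K}{K - 5} = \frac{2 K}{-5 + K}$)
$B{\left(s \right)} = 8 + 2 s^{2}$ ($B{\left(s \right)} = \left(s^{2} + s^{2}\right) + 8 = 2 s^{2} + 8 = 8 + 2 s^{2}$)
$\left(-105 + \left(B{\left(5 - 2 \right)} - -14\right)\right) h{\left(-9 \right)} = \left(-105 + \left(\left(8 + 2 \left(5 - 2\right)^{2}\right) - -14\right)\right) 2 \left(-9\right) \frac{1}{-5 - 9} = \left(-105 + \left(\left(8 + 2 \cdot 3^{2}\right) + 14\right)\right) 2 \left(-9\right) \frac{1}{-14} = \left(-105 + \left(\left(8 + 2 \cdot 9\right) + 14\right)\right) 2 \left(-9\right) \left(- \frac{1}{14}\right) = \left(-105 + \left(\left(8 + 18\right) + 14\right)\right) \frac{9}{7} = \left(-105 + \left(26 + 14\right)\right) \frac{9}{7} = \left(-105 + 40\right) \frac{9}{7} = \left(-65\right) \frac{9}{7} = - \frac{585}{7}$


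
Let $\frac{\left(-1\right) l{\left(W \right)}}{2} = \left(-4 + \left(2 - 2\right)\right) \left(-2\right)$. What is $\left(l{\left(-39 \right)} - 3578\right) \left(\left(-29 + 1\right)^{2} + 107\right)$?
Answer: $-3202254$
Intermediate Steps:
$l{\left(W \right)} = -16$ ($l{\left(W \right)} = - 2 \left(-4 + \left(2 - 2\right)\right) \left(-2\right) = - 2 \left(-4 + 0\right) \left(-2\right) = - 2 \left(\left(-4\right) \left(-2\right)\right) = \left(-2\right) 8 = -16$)
$\left(l{\left(-39 \right)} - 3578\right) \left(\left(-29 + 1\right)^{2} + 107\right) = \left(-16 - 3578\right) \left(\left(-29 + 1\right)^{2} + 107\right) = - 3594 \left(\left(-28\right)^{2} + 107\right) = - 3594 \left(784 + 107\right) = \left(-3594\right) 891 = -3202254$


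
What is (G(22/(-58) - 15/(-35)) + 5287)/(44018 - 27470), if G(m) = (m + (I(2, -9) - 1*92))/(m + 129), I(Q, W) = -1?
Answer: 69242335/216753978 ≈ 0.31945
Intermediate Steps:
G(m) = (-93 + m)/(129 + m) (G(m) = (m + (-1 - 1*92))/(m + 129) = (m + (-1 - 92))/(129 + m) = (m - 93)/(129 + m) = (-93 + m)/(129 + m))
(G(22/(-58) - 15/(-35)) + 5287)/(44018 - 27470) = ((-93 + (22/(-58) - 15/(-35)))/(129 + (22/(-58) - 15/(-35))) + 5287)/(44018 - 27470) = ((-93 + (22*(-1/58) - 15*(-1/35)))/(129 + (22*(-1/58) - 15*(-1/35))) + 5287)/16548 = ((-93 + (-11/29 + 3/7))/(129 + (-11/29 + 3/7)) + 5287)*(1/16548) = ((-93 + 10/203)/(129 + 10/203) + 5287)*(1/16548) = (-18869/203/(26197/203) + 5287)*(1/16548) = ((203/26197)*(-18869/203) + 5287)*(1/16548) = (-18869/26197 + 5287)*(1/16548) = (138484670/26197)*(1/16548) = 69242335/216753978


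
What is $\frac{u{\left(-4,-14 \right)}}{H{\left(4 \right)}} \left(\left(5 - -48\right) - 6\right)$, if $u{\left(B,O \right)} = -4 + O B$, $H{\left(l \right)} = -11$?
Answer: $- \frac{2444}{11} \approx -222.18$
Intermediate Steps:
$u{\left(B,O \right)} = -4 + B O$
$\frac{u{\left(-4,-14 \right)}}{H{\left(4 \right)}} \left(\left(5 - -48\right) - 6\right) = \frac{-4 - -56}{-11} \left(\left(5 - -48\right) - 6\right) = \left(-4 + 56\right) \left(- \frac{1}{11}\right) \left(\left(5 + 48\right) - 6\right) = 52 \left(- \frac{1}{11}\right) \left(53 - 6\right) = \left(- \frac{52}{11}\right) 47 = - \frac{2444}{11}$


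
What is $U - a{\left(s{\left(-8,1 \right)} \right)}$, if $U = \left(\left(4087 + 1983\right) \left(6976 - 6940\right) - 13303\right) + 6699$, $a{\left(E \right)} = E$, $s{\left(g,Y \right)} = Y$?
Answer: $211915$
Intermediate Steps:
$U = 211916$ ($U = \left(6070 \cdot 36 - 13303\right) + 6699 = \left(218520 - 13303\right) + 6699 = 205217 + 6699 = 211916$)
$U - a{\left(s{\left(-8,1 \right)} \right)} = 211916 - 1 = 211915$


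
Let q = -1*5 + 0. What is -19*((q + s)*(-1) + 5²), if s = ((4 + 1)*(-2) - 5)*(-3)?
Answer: 285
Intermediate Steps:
q = -5 (q = -5 + 0 = -5)
s = 45 (s = (5*(-2) - 5)*(-3) = (-10 - 5)*(-3) = -15*(-3) = 45)
-19*((q + s)*(-1) + 5²) = -19*((-5 + 45)*(-1) + 5²) = -19*(40*(-1) + 25) = -19*(-40 + 25) = -19*(-15) = 285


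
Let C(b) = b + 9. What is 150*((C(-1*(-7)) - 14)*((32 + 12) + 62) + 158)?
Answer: 55500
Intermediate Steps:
C(b) = 9 + b
150*((C(-1*(-7)) - 14)*((32 + 12) + 62) + 158) = 150*(((9 - 1*(-7)) - 14)*((32 + 12) + 62) + 158) = 150*(((9 + 7) - 14)*(44 + 62) + 158) = 150*((16 - 14)*106 + 158) = 150*(2*106 + 158) = 150*(212 + 158) = 150*370 = 55500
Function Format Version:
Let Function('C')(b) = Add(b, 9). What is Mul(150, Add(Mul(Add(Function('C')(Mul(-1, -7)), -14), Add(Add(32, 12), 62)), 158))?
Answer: 55500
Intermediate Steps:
Function('C')(b) = Add(9, b)
Mul(150, Add(Mul(Add(Function('C')(Mul(-1, -7)), -14), Add(Add(32, 12), 62)), 158)) = Mul(150, Add(Mul(Add(Add(9, Mul(-1, -7)), -14), Add(Add(32, 12), 62)), 158)) = Mul(150, Add(Mul(Add(Add(9, 7), -14), Add(44, 62)), 158)) = Mul(150, Add(Mul(Add(16, -14), 106), 158)) = Mul(150, Add(Mul(2, 106), 158)) = Mul(150, Add(212, 158)) = Mul(150, 370) = 55500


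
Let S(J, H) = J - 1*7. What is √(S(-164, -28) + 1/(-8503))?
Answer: I*√12363481042/8503 ≈ 13.077*I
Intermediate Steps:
S(J, H) = -7 + J (S(J, H) = J - 7 = -7 + J)
√(S(-164, -28) + 1/(-8503)) = √((-7 - 164) + 1/(-8503)) = √(-171 - 1/8503) = √(-1454014/8503) = I*√12363481042/8503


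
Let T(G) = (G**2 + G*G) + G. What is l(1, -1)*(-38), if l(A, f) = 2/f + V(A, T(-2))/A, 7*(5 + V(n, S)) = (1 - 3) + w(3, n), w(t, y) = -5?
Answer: 304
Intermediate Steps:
T(G) = G + 2*G**2 (T(G) = (G**2 + G**2) + G = 2*G**2 + G = G + 2*G**2)
V(n, S) = -6 (V(n, S) = -5 + ((1 - 3) - 5)/7 = -5 + (-2 - 5)/7 = -5 + (1/7)*(-7) = -5 - 1 = -6)
l(A, f) = -6/A + 2/f (l(A, f) = 2/f - 6/A = -6/A + 2/f)
l(1, -1)*(-38) = (-6/1 + 2/(-1))*(-38) = (-6*1 + 2*(-1))*(-38) = (-6 - 2)*(-38) = -8*(-38) = 304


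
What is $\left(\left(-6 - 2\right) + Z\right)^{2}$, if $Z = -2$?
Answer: $100$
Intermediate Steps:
$\left(\left(-6 - 2\right) + Z\right)^{2} = \left(\left(-6 - 2\right) - 2\right)^{2} = \left(-8 - 2\right)^{2} = \left(-10\right)^{2} = 100$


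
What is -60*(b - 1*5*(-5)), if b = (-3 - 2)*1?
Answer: -1200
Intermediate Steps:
b = -5 (b = -5*1 = -5)
-60*(b - 1*5*(-5)) = -60*(-5 - 1*5*(-5)) = -60*(-5 - 5*(-5)) = -60*(-5 + 25) = -60*20 = -1200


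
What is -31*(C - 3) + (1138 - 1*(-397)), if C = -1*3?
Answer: 1721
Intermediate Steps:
C = -3
-31*(C - 3) + (1138 - 1*(-397)) = -31*(-3 - 3) + (1138 - 1*(-397)) = -31*(-6) + (1138 + 397) = 186 + 1535 = 1721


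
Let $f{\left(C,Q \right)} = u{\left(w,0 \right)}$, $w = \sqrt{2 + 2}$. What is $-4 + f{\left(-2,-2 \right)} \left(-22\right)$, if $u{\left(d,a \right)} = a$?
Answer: $-4$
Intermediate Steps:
$w = 2$ ($w = \sqrt{4} = 2$)
$f{\left(C,Q \right)} = 0$
$-4 + f{\left(-2,-2 \right)} \left(-22\right) = -4 + 0 \left(-22\right) = -4 + 0 = -4$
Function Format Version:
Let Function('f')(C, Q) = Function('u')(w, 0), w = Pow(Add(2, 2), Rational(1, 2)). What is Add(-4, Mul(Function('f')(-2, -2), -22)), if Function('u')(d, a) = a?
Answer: -4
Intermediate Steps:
w = 2 (w = Pow(4, Rational(1, 2)) = 2)
Function('f')(C, Q) = 0
Add(-4, Mul(Function('f')(-2, -2), -22)) = Add(-4, Mul(0, -22)) = Add(-4, 0) = -4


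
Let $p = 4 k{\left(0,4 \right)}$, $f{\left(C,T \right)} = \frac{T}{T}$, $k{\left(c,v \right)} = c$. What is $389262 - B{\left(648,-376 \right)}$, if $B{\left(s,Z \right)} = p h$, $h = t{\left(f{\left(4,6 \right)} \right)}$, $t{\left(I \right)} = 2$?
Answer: $389262$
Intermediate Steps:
$f{\left(C,T \right)} = 1$
$h = 2$
$p = 0$ ($p = 4 \cdot 0 = 0$)
$B{\left(s,Z \right)} = 0$ ($B{\left(s,Z \right)} = 0 \cdot 2 = 0$)
$389262 - B{\left(648,-376 \right)} = 389262 - 0 = 389262 + 0 = 389262$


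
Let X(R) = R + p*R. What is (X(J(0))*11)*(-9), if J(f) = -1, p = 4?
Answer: 495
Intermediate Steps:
X(R) = 5*R (X(R) = R + 4*R = 5*R)
(X(J(0))*11)*(-9) = ((5*(-1))*11)*(-9) = -5*11*(-9) = -55*(-9) = 495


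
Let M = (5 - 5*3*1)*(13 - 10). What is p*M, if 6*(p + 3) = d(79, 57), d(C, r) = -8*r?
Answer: 2370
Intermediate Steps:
p = -79 (p = -3 + (-8*57)/6 = -3 + (⅙)*(-456) = -3 - 76 = -79)
M = -30 (M = (5 - 15*1)*3 = (5 - 15)*3 = -10*3 = -30)
p*M = -79*(-30) = 2370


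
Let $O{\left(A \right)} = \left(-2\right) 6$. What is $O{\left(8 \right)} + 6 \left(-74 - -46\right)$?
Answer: $-180$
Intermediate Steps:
$O{\left(A \right)} = -12$
$O{\left(8 \right)} + 6 \left(-74 - -46\right) = -12 + 6 \left(-74 - -46\right) = -12 + 6 \left(-74 + 46\right) = -12 + 6 \left(-28\right) = -12 - 168 = -180$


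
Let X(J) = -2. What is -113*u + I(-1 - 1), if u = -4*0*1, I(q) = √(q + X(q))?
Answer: 2*I ≈ 2.0*I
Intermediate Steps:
I(q) = √(-2 + q) (I(q) = √(q - 2) = √(-2 + q))
u = 0 (u = 0*1 = 0)
-113*u + I(-1 - 1) = -113*0 + √(-2 + (-1 - 1)) = 0 + √(-2 - 2) = 0 + √(-4) = 0 + 2*I = 2*I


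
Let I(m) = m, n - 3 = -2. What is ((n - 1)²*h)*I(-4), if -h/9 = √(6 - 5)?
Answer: 0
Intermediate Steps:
n = 1 (n = 3 - 2 = 1)
h = -9 (h = -9*√(6 - 5) = -9*√1 = -9*1 = -9)
((n - 1)²*h)*I(-4) = ((1 - 1)²*(-9))*(-4) = (0²*(-9))*(-4) = (0*(-9))*(-4) = 0*(-4) = 0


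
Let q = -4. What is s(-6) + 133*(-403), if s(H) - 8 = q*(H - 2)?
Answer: -53559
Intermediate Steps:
s(H) = 16 - 4*H (s(H) = 8 - 4*(H - 2) = 8 - 4*(-2 + H) = 8 + (8 - 4*H) = 16 - 4*H)
s(-6) + 133*(-403) = (16 - 4*(-6)) + 133*(-403) = (16 + 24) - 53599 = 40 - 53599 = -53559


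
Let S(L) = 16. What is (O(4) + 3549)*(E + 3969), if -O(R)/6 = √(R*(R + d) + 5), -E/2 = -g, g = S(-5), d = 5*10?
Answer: 14199549 - 24006*√221 ≈ 1.3843e+7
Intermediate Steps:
d = 50
g = 16
E = 32 (E = -(-2)*16 = -2*(-16) = 32)
O(R) = -6*√(5 + R*(50 + R)) (O(R) = -6*√(R*(R + 50) + 5) = -6*√(R*(50 + R) + 5) = -6*√(5 + R*(50 + R)))
(O(4) + 3549)*(E + 3969) = (-6*√(5 + 4² + 50*4) + 3549)*(32 + 3969) = (-6*√(5 + 16 + 200) + 3549)*4001 = (-6*√221 + 3549)*4001 = (3549 - 6*√221)*4001 = 14199549 - 24006*√221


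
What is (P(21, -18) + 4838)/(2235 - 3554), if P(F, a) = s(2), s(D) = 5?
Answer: -4843/1319 ≈ -3.6717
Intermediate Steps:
P(F, a) = 5
(P(21, -18) + 4838)/(2235 - 3554) = (5 + 4838)/(2235 - 3554) = 4843/(-1319) = 4843*(-1/1319) = -4843/1319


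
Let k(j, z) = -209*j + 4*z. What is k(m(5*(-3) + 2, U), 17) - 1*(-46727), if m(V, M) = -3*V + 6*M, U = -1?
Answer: 39898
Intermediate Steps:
k(m(5*(-3) + 2, U), 17) - 1*(-46727) = (-209*(-3*(5*(-3) + 2) + 6*(-1)) + 4*17) - 1*(-46727) = (-209*(-3*(-15 + 2) - 6) + 68) + 46727 = (-209*(-3*(-13) - 6) + 68) + 46727 = (-209*(39 - 6) + 68) + 46727 = (-209*33 + 68) + 46727 = (-6897 + 68) + 46727 = -6829 + 46727 = 39898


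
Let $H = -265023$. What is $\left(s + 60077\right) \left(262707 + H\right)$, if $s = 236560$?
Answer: $-687011292$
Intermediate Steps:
$\left(s + 60077\right) \left(262707 + H\right) = \left(236560 + 60077\right) \left(262707 - 265023\right) = 296637 \left(-2316\right) = -687011292$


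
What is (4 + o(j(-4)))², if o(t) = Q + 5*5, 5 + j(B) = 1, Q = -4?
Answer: 625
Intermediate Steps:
j(B) = -4 (j(B) = -5 + 1 = -4)
o(t) = 21 (o(t) = -4 + 5*5 = -4 + 25 = 21)
(4 + o(j(-4)))² = (4 + 21)² = 25² = 625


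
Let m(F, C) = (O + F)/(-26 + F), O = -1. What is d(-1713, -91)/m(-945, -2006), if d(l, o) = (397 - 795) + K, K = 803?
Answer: 393255/946 ≈ 415.70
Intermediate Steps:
m(F, C) = (-1 + F)/(-26 + F)
d(l, o) = 405 (d(l, o) = (397 - 795) + 803 = -398 + 803 = 405)
d(-1713, -91)/m(-945, -2006) = 405/(((-1 - 945)/(-26 - 945))) = 405/((-946/(-971))) = 405/((-1/971*(-946))) = 405/(946/971) = 405*(971/946) = 393255/946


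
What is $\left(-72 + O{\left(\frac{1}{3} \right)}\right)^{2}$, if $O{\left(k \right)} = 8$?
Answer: $4096$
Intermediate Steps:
$\left(-72 + O{\left(\frac{1}{3} \right)}\right)^{2} = \left(-72 + 8\right)^{2} = \left(-64\right)^{2} = 4096$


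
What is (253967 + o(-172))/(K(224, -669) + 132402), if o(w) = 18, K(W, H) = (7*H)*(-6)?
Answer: 50797/32100 ≈ 1.5825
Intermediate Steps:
K(W, H) = -42*H
(253967 + o(-172))/(K(224, -669) + 132402) = (253967 + 18)/(-42*(-669) + 132402) = 253985/(28098 + 132402) = 253985/160500 = 253985*(1/160500) = 50797/32100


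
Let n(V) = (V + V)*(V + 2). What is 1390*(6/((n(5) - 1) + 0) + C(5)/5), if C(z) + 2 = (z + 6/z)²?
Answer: 5894434/575 ≈ 10251.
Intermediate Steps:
n(V) = 2*V*(2 + V) (n(V) = (2*V)*(2 + V) = 2*V*(2 + V))
C(z) = -2 + (z + 6/z)²
1390*(6/((n(5) - 1) + 0) + C(5)/5) = 1390*(6/((2*5*(2 + 5) - 1) + 0) + (10 + 5² + 36/5²)/5) = 1390*(6/((2*5*7 - 1) + 0) + (10 + 25 + 36*(1/25))*(⅕)) = 1390*(6/((70 - 1) + 0) + (10 + 25 + 36/25)*(⅕)) = 1390*(6/(69 + 0) + (911/25)*(⅕)) = 1390*(6/69 + 911/125) = 1390*(6*(1/69) + 911/125) = 1390*(2/23 + 911/125) = 1390*(21203/2875) = 5894434/575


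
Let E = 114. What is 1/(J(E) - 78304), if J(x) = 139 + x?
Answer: -1/78051 ≈ -1.2812e-5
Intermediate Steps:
1/(J(E) - 78304) = 1/((139 + 114) - 78304) = 1/(253 - 78304) = 1/(-78051) = -1/78051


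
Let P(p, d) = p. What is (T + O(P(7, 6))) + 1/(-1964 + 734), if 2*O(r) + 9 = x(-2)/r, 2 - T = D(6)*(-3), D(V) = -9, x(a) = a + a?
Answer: -128231/4305 ≈ -29.787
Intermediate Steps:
x(a) = 2*a
T = -25 (T = 2 - (-9)*(-3) = 2 - 1*27 = 2 - 27 = -25)
O(r) = -9/2 - 2/r (O(r) = -9/2 + ((2*(-2))/r)/2 = -9/2 + (-4/r)/2 = -9/2 - 2/r)
(T + O(P(7, 6))) + 1/(-1964 + 734) = (-25 + (-9/2 - 2/7)) + 1/(-1964 + 734) = (-25 + (-9/2 - 2*1/7)) + 1/(-1230) = (-25 + (-9/2 - 2/7)) - 1/1230 = (-25 - 67/14) - 1/1230 = -417/14 - 1/1230 = -128231/4305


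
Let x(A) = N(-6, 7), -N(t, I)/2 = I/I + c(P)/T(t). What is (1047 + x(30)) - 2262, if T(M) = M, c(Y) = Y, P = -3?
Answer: -1218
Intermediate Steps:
N(t, I) = -2 + 6/t (N(t, I) = -2*(I/I - 3/t) = -2*(1 - 3/t) = -2 + 6/t)
x(A) = -3 (x(A) = -2 + 6/(-6) = -2 + 6*(-⅙) = -2 - 1 = -3)
(1047 + x(30)) - 2262 = (1047 - 3) - 2262 = 1044 - 2262 = -1218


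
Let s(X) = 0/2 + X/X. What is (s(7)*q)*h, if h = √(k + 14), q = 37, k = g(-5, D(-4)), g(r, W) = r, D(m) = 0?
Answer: 111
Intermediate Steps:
k = -5
s(X) = 1 (s(X) = 0*(½) + 1 = 0 + 1 = 1)
h = 3 (h = √(-5 + 14) = √9 = 3)
(s(7)*q)*h = (1*37)*3 = 37*3 = 111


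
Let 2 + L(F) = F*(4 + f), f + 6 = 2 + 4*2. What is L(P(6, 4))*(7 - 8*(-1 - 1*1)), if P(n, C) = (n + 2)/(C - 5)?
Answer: -1518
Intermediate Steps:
f = 4 (f = -6 + (2 + 4*2) = -6 + (2 + 8) = -6 + 10 = 4)
P(n, C) = (2 + n)/(-5 + C)
L(F) = -2 + 8*F (L(F) = -2 + F*(4 + 4) = -2 + F*8 = -2 + 8*F)
L(P(6, 4))*(7 - 8*(-1 - 1*1)) = (-2 + 8*((2 + 6)/(-5 + 4)))*(7 - 8*(-1 - 1*1)) = (-2 + 8*(8/(-1)))*(7 - 8*(-1 - 1)) = (-2 + 8*(-1*8))*(7 - 8*(-2)) = (-2 + 8*(-8))*(7 + 16) = (-2 - 64)*23 = -66*23 = -1518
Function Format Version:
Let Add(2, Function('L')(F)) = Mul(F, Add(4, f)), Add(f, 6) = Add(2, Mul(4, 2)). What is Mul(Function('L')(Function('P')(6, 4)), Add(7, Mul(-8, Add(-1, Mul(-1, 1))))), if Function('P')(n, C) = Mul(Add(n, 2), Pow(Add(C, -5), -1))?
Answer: -1518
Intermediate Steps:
f = 4 (f = Add(-6, Add(2, Mul(4, 2))) = Add(-6, Add(2, 8)) = Add(-6, 10) = 4)
Function('P')(n, C) = Mul(Pow(Add(-5, C), -1), Add(2, n)) (Function('P')(n, C) = Mul(Add(2, n), Pow(Add(-5, C), -1)) = Mul(Pow(Add(-5, C), -1), Add(2, n)))
Function('L')(F) = Add(-2, Mul(8, F)) (Function('L')(F) = Add(-2, Mul(F, Add(4, 4))) = Add(-2, Mul(F, 8)) = Add(-2, Mul(8, F)))
Mul(Function('L')(Function('P')(6, 4)), Add(7, Mul(-8, Add(-1, Mul(-1, 1))))) = Mul(Add(-2, Mul(8, Mul(Pow(Add(-5, 4), -1), Add(2, 6)))), Add(7, Mul(-8, Add(-1, Mul(-1, 1))))) = Mul(Add(-2, Mul(8, Mul(Pow(-1, -1), 8))), Add(7, Mul(-8, Add(-1, -1)))) = Mul(Add(-2, Mul(8, Mul(-1, 8))), Add(7, Mul(-8, -2))) = Mul(Add(-2, Mul(8, -8)), Add(7, 16)) = Mul(Add(-2, -64), 23) = Mul(-66, 23) = -1518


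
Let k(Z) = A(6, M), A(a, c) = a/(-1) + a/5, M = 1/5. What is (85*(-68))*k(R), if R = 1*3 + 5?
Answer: 27744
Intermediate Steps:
M = ⅕ (M = 1*(⅕) = ⅕ ≈ 0.20000)
A(a, c) = -4*a/5 (A(a, c) = a*(-1) + a*(⅕) = -a + a/5 = -4*a/5)
R = 8 (R = 3 + 5 = 8)
k(Z) = -24/5 (k(Z) = -⅘*6 = -24/5)
(85*(-68))*k(R) = (85*(-68))*(-24/5) = -5780*(-24/5) = 27744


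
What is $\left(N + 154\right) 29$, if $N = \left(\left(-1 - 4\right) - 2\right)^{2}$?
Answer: $5887$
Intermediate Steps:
$N = 49$ ($N = \left(-5 - 2\right)^{2} = \left(-7\right)^{2} = 49$)
$\left(N + 154\right) 29 = \left(49 + 154\right) 29 = 203 \cdot 29 = 5887$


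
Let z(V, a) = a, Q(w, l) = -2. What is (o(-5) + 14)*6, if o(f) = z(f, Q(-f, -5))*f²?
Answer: -216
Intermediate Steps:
o(f) = -2*f²
(o(-5) + 14)*6 = (-2*(-5)² + 14)*6 = (-2*25 + 14)*6 = (-50 + 14)*6 = -36*6 = -216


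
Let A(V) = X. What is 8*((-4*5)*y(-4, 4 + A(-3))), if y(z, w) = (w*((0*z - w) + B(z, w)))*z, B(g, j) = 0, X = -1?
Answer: -5760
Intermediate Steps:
A(V) = -1
y(z, w) = -z*w² (y(z, w) = (w*((0*z - w) + 0))*z = (w*((0 - w) + 0))*z = (w*(-w + 0))*z = (w*(-w))*z = (-w²)*z = -z*w²)
8*((-4*5)*y(-4, 4 + A(-3))) = 8*((-4*5)*(-1*(-4)*(4 - 1)²)) = 8*(-(-20)*(-4)*3²) = 8*(-(-20)*(-4)*9) = 8*(-20*36) = 8*(-720) = -5760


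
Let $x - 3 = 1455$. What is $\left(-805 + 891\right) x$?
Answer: $125388$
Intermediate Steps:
$x = 1458$ ($x = 3 + 1455 = 1458$)
$\left(-805 + 891\right) x = \left(-805 + 891\right) 1458 = 86 \cdot 1458 = 125388$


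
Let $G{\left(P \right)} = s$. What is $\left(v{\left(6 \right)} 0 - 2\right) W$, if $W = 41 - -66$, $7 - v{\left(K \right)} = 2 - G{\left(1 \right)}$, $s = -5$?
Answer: $-214$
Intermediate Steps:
$G{\left(P \right)} = -5$
$v{\left(K \right)} = 0$ ($v{\left(K \right)} = 7 - \left(2 - -5\right) = 7 - \left(2 + 5\right) = 7 - 7 = 0$)
$W = 107$ ($W = 41 + 66 = 107$)
$\left(v{\left(6 \right)} 0 - 2\right) W = \left(0 \cdot 0 - 2\right) 107 = \left(0 - 2\right) 107 = \left(-2\right) 107 = -214$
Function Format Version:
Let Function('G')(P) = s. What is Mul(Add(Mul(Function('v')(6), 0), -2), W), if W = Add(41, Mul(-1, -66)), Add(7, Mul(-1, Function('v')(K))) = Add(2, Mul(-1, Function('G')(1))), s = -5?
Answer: -214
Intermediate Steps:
Function('G')(P) = -5
Function('v')(K) = 0 (Function('v')(K) = Add(7, Mul(-1, Add(2, Mul(-1, -5)))) = Add(7, Mul(-1, Add(2, 5))) = Add(7, Mul(-1, 7)) = Add(7, -7) = 0)
W = 107 (W = Add(41, 66) = 107)
Mul(Add(Mul(Function('v')(6), 0), -2), W) = Mul(Add(Mul(0, 0), -2), 107) = Mul(Add(0, -2), 107) = Mul(-2, 107) = -214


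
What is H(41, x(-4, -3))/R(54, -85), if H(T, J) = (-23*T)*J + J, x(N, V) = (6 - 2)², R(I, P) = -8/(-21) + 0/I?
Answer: -39564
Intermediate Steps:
R(I, P) = 8/21 (R(I, P) = -8*(-1/21) + 0 = 8/21 + 0 = 8/21)
x(N, V) = 16 (x(N, V) = 4² = 16)
H(T, J) = J - 23*J*T (H(T, J) = -23*J*T + J = J - 23*J*T)
H(41, x(-4, -3))/R(54, -85) = (16*(1 - 23*41))/(8/21) = (16*(1 - 943))*(21/8) = (16*(-942))*(21/8) = -15072*21/8 = -39564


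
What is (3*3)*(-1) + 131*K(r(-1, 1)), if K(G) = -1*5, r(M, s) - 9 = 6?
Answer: -664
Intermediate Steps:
r(M, s) = 15 (r(M, s) = 9 + 6 = 15)
K(G) = -5
(3*3)*(-1) + 131*K(r(-1, 1)) = (3*3)*(-1) + 131*(-5) = 9*(-1) - 655 = -9 - 655 = -664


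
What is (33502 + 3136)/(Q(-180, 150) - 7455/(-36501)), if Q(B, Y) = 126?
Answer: 63682078/219361 ≈ 290.31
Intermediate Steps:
(33502 + 3136)/(Q(-180, 150) - 7455/(-36501)) = (33502 + 3136)/(126 - 7455/(-36501)) = 36638/(126 - 7455*(-1/36501)) = 36638/(126 + 2485/12167) = 36638/(1535527/12167) = 36638*(12167/1535527) = 63682078/219361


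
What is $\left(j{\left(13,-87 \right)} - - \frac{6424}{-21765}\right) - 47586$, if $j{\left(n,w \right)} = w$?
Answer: $- \frac{1037609269}{21765} \approx -47673.0$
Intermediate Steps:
$\left(j{\left(13,-87 \right)} - - \frac{6424}{-21765}\right) - 47586 = \left(-87 - - \frac{6424}{-21765}\right) - 47586 = \left(-87 - \left(-6424\right) \left(- \frac{1}{21765}\right)\right) - 47586 = \left(-87 - \frac{6424}{21765}\right) - 47586 = - \frac{1899979}{21765} - 47586 = - \frac{1037609269}{21765}$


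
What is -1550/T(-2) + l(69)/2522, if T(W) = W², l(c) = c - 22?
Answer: -488614/1261 ≈ -387.48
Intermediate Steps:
l(c) = -22 + c
-1550/T(-2) + l(69)/2522 = -1550/((-2)²) + (-22 + 69)/2522 = -1550/4 + 47*(1/2522) = -1550*¼ + 47/2522 = -775/2 + 47/2522 = -488614/1261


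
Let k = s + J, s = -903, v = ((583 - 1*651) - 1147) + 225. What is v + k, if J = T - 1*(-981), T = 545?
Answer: -367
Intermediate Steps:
v = -990 (v = ((583 - 651) - 1147) + 225 = (-68 - 1147) + 225 = -1215 + 225 = -990)
J = 1526 (J = 545 - 1*(-981) = 545 + 981 = 1526)
k = 623 (k = -903 + 1526 = 623)
v + k = -990 + 623 = -367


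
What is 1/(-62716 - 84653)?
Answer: -1/147369 ≈ -6.7857e-6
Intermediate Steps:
1/(-62716 - 84653) = 1/(-147369) = -1/147369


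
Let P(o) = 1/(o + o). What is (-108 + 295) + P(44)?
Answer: 16457/88 ≈ 187.01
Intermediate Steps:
P(o) = 1/(2*o)
(-108 + 295) + P(44) = (-108 + 295) + (1/2)/44 = 187 + (1/2)*(1/44) = 187 + 1/88 = 16457/88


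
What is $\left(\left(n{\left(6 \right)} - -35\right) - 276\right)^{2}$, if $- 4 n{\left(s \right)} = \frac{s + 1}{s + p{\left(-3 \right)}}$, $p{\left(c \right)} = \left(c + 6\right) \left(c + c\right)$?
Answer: $\frac{133656721}{2304} \approx 58011.0$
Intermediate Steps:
$p{\left(c \right)} = 2 c \left(6 + c\right)$ ($p{\left(c \right)} = \left(6 + c\right) 2 c = 2 c \left(6 + c\right)$)
$n{\left(s \right)} = - \frac{1 + s}{4 \left(-18 + s\right)}$ ($n{\left(s \right)} = - \frac{\left(s + 1\right) \frac{1}{s + 2 \left(-3\right) \left(6 - 3\right)}}{4} = - \frac{\left(1 + s\right) \frac{1}{s + 2 \left(-3\right) 3}}{4} = - \frac{\left(1 + s\right) \frac{1}{s - 18}}{4} = - \frac{\left(1 + s\right) \frac{1}{-18 + s}}{4} = - \frac{\frac{1}{-18 + s} \left(1 + s\right)}{4} = - \frac{1 + s}{4 \left(-18 + s\right)}$)
$\left(\left(n{\left(6 \right)} - -35\right) - 276\right)^{2} = \left(\left(\frac{-1 - 6}{4 \left(-18 + 6\right)} - -35\right) - 276\right)^{2} = \left(\left(\frac{-1 - 6}{4 \left(-12\right)} + 35\right) - 276\right)^{2} = \left(\left(\frac{1}{4} \left(- \frac{1}{12}\right) \left(-7\right) + 35\right) - 276\right)^{2} = \left(\left(\frac{7}{48} + 35\right) - 276\right)^{2} = \left(\frac{1687}{48} - 276\right)^{2} = \left(- \frac{11561}{48}\right)^{2} = \frac{133656721}{2304}$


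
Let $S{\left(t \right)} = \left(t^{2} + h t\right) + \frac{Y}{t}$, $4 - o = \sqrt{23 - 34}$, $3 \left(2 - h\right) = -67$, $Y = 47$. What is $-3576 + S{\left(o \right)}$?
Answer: $\frac{- 42610 i - 10033 \sqrt{11}}{3 \left(\sqrt{11} + 4 i\right)} \approx -3466.7 - 101.46 i$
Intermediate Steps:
$h = \frac{73}{3}$ ($h = 2 - - \frac{67}{3} = 2 + \frac{67}{3} = \frac{73}{3} \approx 24.333$)
$o = 4 - i \sqrt{11}$ ($o = 4 - \sqrt{23 - 34} = 4 - \sqrt{-11} = 4 - i \sqrt{11} \approx 4.0 - 3.3166 i$)
$S{\left(t \right)} = t^{2} + \frac{47}{t} + \frac{73 t}{3}$ ($S{\left(t \right)} = \left(t^{2} + \frac{73 t}{3}\right) + \frac{47}{t} = t^{2} + \frac{47}{t} + \frac{73 t}{3}$)
$-3576 + S{\left(o \right)} = -3576 + \left(\left(4 - i \sqrt{11}\right)^{2} + \frac{47}{4 - i \sqrt{11}} + \frac{73 \left(4 - i \sqrt{11}\right)}{3}\right) = -3576 + \left(\left(4 - i \sqrt{11}\right)^{2} + \frac{47}{4 - i \sqrt{11}} + \left(\frac{292}{3} - \frac{73 i \sqrt{11}}{3}\right)\right) = -3576 + \left(\frac{292}{3} + \left(4 - i \sqrt{11}\right)^{2} + \frac{47}{4 - i \sqrt{11}} - \frac{73 i \sqrt{11}}{3}\right) = - \frac{10436}{3} + \left(4 - i \sqrt{11}\right)^{2} + \frac{47}{4 - i \sqrt{11}} - \frac{73 i \sqrt{11}}{3}$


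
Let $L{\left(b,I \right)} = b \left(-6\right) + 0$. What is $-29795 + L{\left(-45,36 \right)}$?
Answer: $-29525$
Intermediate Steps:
$L{\left(b,I \right)} = - 6 b$ ($L{\left(b,I \right)} = - 6 b + 0 = - 6 b$)
$-29795 + L{\left(-45,36 \right)} = -29795 - -270 = -29795 + 270 = -29525$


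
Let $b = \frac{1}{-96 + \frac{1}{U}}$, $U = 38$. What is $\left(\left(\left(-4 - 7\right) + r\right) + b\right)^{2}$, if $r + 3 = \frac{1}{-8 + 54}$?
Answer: $\frac{5507324739361}{28144088644} \approx 195.68$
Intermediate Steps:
$r = - \frac{137}{46}$ ($r = -3 + \frac{1}{-8 + 54} = -3 + \frac{1}{46} = - \frac{137}{46} \approx -2.9783$)
$b = - \frac{38}{3647}$ ($b = \frac{1}{-96 + \frac{1}{38}} = \frac{1}{- \frac{3647}{38}} = - \frac{38}{3647} \approx -0.01042$)
$\left(\left(\left(-4 - 7\right) + r\right) + b\right)^{2} = \left(\left(\left(-4 - 7\right) - \frac{137}{46}\right) - \frac{38}{3647}\right)^{2} = \left(\left(-11 - \frac{137}{46}\right) - \frac{38}{3647}\right)^{2} = \left(- \frac{643}{46} - \frac{38}{3647}\right)^{2} = \left(- \frac{2346769}{167762}\right)^{2} = \frac{5507324739361}{28144088644}$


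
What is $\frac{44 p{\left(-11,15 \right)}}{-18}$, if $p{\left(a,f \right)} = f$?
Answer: $- \frac{110}{3} \approx -36.667$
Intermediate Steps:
$\frac{44 p{\left(-11,15 \right)}}{-18} = \frac{44 \cdot 15}{-18} = \left(- \frac{1}{18}\right) 660 = - \frac{110}{3}$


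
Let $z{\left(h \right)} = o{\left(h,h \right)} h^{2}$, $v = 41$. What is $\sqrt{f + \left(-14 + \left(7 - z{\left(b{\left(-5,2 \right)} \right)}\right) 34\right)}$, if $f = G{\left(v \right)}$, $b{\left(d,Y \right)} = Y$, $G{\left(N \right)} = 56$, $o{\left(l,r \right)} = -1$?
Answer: $4 \sqrt{26} \approx 20.396$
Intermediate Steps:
$f = 56$
$z{\left(h \right)} = - h^{2}$
$\sqrt{f + \left(-14 + \left(7 - z{\left(b{\left(-5,2 \right)} \right)}\right) 34\right)} = \sqrt{56 - \left(14 - \left(7 - - 2^{2}\right) 34\right)} = \sqrt{56 - \left(14 - \left(7 - \left(-1\right) 4\right) 34\right)} = \sqrt{56 - \left(14 - \left(7 - -4\right) 34\right)} = \sqrt{56 - \left(14 - \left(7 + 4\right) 34\right)} = \sqrt{56 + \left(-14 + 11 \cdot 34\right)} = \sqrt{56 + \left(-14 + 374\right)} = \sqrt{56 + 360} = \sqrt{416} = 4 \sqrt{26}$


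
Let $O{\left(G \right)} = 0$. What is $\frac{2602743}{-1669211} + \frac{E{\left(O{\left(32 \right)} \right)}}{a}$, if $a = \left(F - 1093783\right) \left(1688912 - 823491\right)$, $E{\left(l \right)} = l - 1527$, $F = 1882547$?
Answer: $- \frac{1776666026889298689}{1139425010903990884} \approx -1.5593$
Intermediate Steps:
$E{\left(l \right)} = -1527 + l$
$a = 682612929644$ ($a = \left(1882547 - 1093783\right) \left(1688912 - 823491\right) = 788764 \cdot 865421 = 682612929644$)
$\frac{2602743}{-1669211} + \frac{E{\left(O{\left(32 \right)} \right)}}{a} = \frac{2602743}{-1669211} + \frac{-1527 + 0}{682612929644} = 2602743 \left(- \frac{1}{1669211}\right) - \frac{1527}{682612929644} = - \frac{2602743}{1669211} - \frac{1527}{682612929644} = - \frac{1776666026889298689}{1139425010903990884}$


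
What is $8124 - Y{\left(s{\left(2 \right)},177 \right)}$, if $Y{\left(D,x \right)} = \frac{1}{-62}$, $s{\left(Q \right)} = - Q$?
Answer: $\frac{503689}{62} \approx 8124.0$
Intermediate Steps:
$Y{\left(D,x \right)} = - \frac{1}{62}$
$8124 - Y{\left(s{\left(2 \right)},177 \right)} = 8124 - - \frac{1}{62} = 8124 + \frac{1}{62} = \frac{503689}{62}$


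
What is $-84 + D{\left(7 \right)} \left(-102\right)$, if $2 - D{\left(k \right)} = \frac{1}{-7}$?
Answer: $- \frac{2118}{7} \approx -302.57$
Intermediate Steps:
$D{\left(k \right)} = \frac{15}{7}$ ($D{\left(k \right)} = 2 - \frac{1}{-7} = 2 - - \frac{1}{7} = 2 + \frac{1}{7} = \frac{15}{7}$)
$-84 + D{\left(7 \right)} \left(-102\right) = -84 + \frac{15}{7} \left(-102\right) = -84 - \frac{1530}{7} = - \frac{2118}{7}$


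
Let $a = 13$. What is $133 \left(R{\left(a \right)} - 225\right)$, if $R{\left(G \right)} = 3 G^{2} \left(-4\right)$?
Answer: $-299649$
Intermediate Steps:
$R{\left(G \right)} = - 12 G^{2}$
$133 \left(R{\left(a \right)} - 225\right) = 133 \left(- 12 \cdot 13^{2} - 225\right) = 133 \left(\left(-12\right) 169 - 225\right) = 133 \left(-2028 - 225\right) = 133 \left(-2253\right) = -299649$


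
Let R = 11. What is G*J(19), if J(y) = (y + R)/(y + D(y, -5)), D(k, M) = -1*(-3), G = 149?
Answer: 2235/11 ≈ 203.18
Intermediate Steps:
D(k, M) = 3
J(y) = (11 + y)/(3 + y) (J(y) = (y + 11)/(y + 3) = (11 + y)/(3 + y))
G*J(19) = 149*((11 + 19)/(3 + 19)) = 149*(30/22) = 149*((1/22)*30) = 149*(15/11) = 2235/11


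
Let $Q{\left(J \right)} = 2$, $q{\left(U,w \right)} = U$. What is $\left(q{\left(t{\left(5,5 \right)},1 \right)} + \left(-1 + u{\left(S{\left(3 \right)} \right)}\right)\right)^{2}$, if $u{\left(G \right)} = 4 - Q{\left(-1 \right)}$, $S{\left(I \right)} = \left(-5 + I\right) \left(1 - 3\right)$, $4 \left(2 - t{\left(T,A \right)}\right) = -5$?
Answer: $\frac{289}{16} \approx 18.063$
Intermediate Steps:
$t{\left(T,A \right)} = \frac{13}{4}$ ($t{\left(T,A \right)} = 2 - - \frac{5}{4} = 2 + \frac{5}{4} = \frac{13}{4}$)
$S{\left(I \right)} = 10 - 2 I$ ($S{\left(I \right)} = \left(-5 + I\right) \left(-2\right) = 10 - 2 I$)
$u{\left(G \right)} = 2$ ($u{\left(G \right)} = 4 - 2 = 2$)
$\left(q{\left(t{\left(5,5 \right)},1 \right)} + \left(-1 + u{\left(S{\left(3 \right)} \right)}\right)\right)^{2} = \left(\frac{13}{4} + \left(-1 + 2\right)\right)^{2} = \left(\frac{13}{4} + 1\right)^{2} = \left(\frac{17}{4}\right)^{2} = \frac{289}{16}$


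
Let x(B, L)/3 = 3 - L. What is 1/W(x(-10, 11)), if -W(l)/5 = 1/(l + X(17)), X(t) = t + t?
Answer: -2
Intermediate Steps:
X(t) = 2*t
x(B, L) = 9 - 3*L (x(B, L) = 3*(3 - L) = 9 - 3*L)
W(l) = -5/(34 + l) (W(l) = -5/(l + 2*17) = -5/(l + 34) = -5/(34 + l))
1/W(x(-10, 11)) = 1/(-5/(34 + (9 - 3*11))) = 1/(-5/(34 + (9 - 33))) = 1/(-5/(34 - 24)) = 1/(-5/10) = 1/(-5*⅒) = 1/(-½) = -2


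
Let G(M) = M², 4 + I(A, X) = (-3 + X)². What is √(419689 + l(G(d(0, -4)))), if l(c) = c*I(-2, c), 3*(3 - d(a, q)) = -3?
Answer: √422329 ≈ 649.87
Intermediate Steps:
I(A, X) = -4 + (-3 + X)²
d(a, q) = 4 (d(a, q) = 3 - ⅓*(-3) = 3 + 1 = 4)
l(c) = c*(-4 + (-3 + c)²)
√(419689 + l(G(d(0, -4)))) = √(419689 + 4²*(-4 + (-3 + 4²)²)) = √(419689 + 16*(-4 + (-3 + 16)²)) = √(419689 + 16*(-4 + 13²)) = √(419689 + 16*(-4 + 169)) = √(419689 + 16*165) = √(419689 + 2640) = √422329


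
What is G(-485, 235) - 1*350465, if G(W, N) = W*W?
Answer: -115240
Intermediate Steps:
G(W, N) = W²
G(-485, 235) - 1*350465 = (-485)² - 1*350465 = 235225 - 350465 = -115240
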